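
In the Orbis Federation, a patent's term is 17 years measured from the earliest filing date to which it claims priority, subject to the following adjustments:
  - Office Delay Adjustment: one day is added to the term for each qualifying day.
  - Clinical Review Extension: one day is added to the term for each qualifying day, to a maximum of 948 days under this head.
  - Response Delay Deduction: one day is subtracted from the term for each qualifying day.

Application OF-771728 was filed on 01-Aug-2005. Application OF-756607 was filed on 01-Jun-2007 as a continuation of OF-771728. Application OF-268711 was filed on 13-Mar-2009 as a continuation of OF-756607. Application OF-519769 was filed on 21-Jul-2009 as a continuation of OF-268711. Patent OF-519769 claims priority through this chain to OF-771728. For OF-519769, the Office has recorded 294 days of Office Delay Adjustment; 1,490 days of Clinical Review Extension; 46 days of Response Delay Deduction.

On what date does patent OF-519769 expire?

Earliest priority filing: 1 August 2005.
Base term: 1 August 2005 + 17 years → 1 August 2022.
Office Delay Adjustment: +294 days → 22 May 2023.
Clinical Review Extension: 1490 days claimed exceeds the 948-day cap, so +948 days → 25 December 2025.
Response Delay Deduction: −46 days → 9 November 2025.

2025-11-09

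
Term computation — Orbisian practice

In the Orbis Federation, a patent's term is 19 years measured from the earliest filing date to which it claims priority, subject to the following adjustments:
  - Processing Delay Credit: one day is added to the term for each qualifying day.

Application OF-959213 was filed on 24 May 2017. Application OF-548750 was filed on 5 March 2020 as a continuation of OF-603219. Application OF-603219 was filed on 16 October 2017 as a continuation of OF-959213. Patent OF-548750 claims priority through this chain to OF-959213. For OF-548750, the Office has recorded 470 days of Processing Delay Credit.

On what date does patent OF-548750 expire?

Earliest priority filing: 24 May 2017.
Base term: 24 May 2017 + 19 years → 24 May 2036.
Processing Delay Credit: +470 days → 6 September 2037.

September 6, 2037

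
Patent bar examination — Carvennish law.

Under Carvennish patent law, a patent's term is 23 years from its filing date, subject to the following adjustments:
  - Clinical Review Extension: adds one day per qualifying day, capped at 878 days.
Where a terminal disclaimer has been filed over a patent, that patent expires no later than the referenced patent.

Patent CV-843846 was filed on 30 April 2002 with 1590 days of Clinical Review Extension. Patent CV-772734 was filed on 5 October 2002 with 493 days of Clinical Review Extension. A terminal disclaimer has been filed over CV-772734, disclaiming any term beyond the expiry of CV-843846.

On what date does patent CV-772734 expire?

2027-02-10

Natural term of CV-772734:
  Base: filing + 23 years → 5 October 2025.
  Clinical Review Extension: 493 days (within the 878-day cap) → +493 days → 10 February 2027.
Expiry of referenced patent CV-843846:
  Base: filing + 23 years → 30 April 2025.
  Clinical Review Extension: 1590 days claimed exceeds the 878-day cap, so +878 days → 25 September 2027.
Terminal disclaimer: CV-772734 expires on the earlier of 10 February 2027 and 25 September 2027.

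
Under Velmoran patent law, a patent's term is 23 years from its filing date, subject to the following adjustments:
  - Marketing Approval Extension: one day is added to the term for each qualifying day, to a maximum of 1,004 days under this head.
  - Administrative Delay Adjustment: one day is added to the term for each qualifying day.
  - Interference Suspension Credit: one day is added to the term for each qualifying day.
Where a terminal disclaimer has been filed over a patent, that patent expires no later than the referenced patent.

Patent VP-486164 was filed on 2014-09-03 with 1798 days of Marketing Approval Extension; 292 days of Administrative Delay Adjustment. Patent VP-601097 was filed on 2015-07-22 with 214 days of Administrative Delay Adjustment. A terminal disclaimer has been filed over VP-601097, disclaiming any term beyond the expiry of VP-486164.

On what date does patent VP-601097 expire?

Natural term of VP-601097:
  Base: filing + 23 years → 22 July 2038.
  Administrative Delay Adjustment: +214 days → 21 February 2039.
Expiry of referenced patent VP-486164:
  Base: filing + 23 years → 3 September 2037.
  Marketing Approval Extension: 1798 days claimed exceeds the 1004-day cap, so +1004 days → 3 June 2040.
  Administrative Delay Adjustment: +292 days → 22 March 2041.
Terminal disclaimer: VP-601097 expires on the earlier of 21 February 2039 and 22 March 2041.

February 21, 2039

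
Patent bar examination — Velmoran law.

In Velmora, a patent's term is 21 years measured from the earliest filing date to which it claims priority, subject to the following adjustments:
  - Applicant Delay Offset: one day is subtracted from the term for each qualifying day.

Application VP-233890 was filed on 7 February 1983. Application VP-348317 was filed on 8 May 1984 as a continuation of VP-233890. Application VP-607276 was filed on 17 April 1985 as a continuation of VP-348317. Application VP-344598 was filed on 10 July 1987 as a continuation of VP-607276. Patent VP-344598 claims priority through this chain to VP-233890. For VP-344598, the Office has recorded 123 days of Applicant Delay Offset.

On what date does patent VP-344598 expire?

Earliest priority filing: 7 February 1983.
Base term: 7 February 1983 + 21 years → 7 February 2004.
Applicant Delay Offset: −123 days → 7 October 2003.

2003-10-07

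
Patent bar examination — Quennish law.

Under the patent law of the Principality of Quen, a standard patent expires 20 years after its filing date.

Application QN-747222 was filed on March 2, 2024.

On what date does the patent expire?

Filing date + 20 years → 2 March 2044.

2044-03-02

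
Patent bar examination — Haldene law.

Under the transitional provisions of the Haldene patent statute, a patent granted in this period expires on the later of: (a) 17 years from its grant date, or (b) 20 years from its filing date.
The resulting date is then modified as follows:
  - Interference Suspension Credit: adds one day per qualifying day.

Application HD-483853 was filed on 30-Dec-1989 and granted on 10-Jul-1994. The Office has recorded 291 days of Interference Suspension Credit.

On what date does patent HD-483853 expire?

2012-04-26

(a) grant + 17 years → 10 July 2011.
(b) filing + 20 years → 30 December 2009.
Later of the two: 10 July 2011.
Interference Suspension Credit: +291 days → 26 April 2012.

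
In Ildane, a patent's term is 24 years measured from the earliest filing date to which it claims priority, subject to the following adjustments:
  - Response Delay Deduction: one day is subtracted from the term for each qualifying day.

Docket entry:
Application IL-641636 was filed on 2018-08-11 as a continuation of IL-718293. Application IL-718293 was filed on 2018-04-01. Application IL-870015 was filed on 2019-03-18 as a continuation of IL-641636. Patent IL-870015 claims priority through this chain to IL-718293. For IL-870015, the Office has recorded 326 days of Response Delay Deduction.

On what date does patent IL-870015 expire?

Earliest priority filing: 1 April 2018.
Base term: 1 April 2018 + 24 years → 1 April 2042.
Response Delay Deduction: −326 days → 10 May 2041.

2041-05-10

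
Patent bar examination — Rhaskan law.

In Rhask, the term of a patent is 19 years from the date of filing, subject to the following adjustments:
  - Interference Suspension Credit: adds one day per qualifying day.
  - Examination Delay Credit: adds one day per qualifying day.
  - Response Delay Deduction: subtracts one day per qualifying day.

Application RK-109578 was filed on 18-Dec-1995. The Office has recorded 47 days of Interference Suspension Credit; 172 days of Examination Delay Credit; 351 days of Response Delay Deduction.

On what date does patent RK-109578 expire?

2014-08-08

Base term: filing date + 19 years → 18 December 2014.
Interference Suspension Credit: +47 days → 3 February 2015.
Examination Delay Credit: +172 days → 25 July 2015.
Response Delay Deduction: −351 days → 8 August 2014.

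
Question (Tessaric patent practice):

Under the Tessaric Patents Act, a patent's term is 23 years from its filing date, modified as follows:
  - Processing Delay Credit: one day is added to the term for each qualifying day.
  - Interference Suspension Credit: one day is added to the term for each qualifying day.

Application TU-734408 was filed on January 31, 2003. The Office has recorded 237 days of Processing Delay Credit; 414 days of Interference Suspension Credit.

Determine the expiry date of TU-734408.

2027-11-13

Base term: filing date + 23 years → 31 January 2026.
Processing Delay Credit: +237 days → 25 September 2026.
Interference Suspension Credit: +414 days → 13 November 2027.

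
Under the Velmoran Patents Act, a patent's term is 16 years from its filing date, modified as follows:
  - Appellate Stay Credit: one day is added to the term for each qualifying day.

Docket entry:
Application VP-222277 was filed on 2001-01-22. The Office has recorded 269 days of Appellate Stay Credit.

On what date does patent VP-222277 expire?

Base term: filing date + 16 years → 22 January 2017.
Appellate Stay Credit: +269 days → 18 October 2017.

2017-10-18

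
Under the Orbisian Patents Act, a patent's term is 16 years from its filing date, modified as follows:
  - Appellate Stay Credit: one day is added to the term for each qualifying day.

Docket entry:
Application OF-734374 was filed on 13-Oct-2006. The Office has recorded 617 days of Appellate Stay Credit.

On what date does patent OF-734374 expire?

2024-06-21

Base term: filing date + 16 years → 13 October 2022.
Appellate Stay Credit: +617 days → 21 June 2024.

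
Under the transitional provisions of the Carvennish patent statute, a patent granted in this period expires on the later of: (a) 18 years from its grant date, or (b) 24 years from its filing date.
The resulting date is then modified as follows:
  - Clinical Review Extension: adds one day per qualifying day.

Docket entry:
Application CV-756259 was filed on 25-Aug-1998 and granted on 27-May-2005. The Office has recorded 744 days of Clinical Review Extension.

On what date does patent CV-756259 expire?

2025-06-09

(a) grant + 18 years → 27 May 2023.
(b) filing + 24 years → 25 August 2022.
Later of the two: 27 May 2023.
Clinical Review Extension: +744 days → 9 June 2025.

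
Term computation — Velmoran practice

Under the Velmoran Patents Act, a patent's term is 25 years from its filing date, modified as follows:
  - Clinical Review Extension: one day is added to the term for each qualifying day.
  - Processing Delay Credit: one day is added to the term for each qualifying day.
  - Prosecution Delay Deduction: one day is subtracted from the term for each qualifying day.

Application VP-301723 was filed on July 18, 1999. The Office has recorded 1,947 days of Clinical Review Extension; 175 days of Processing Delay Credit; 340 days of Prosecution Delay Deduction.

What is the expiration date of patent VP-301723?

June 4, 2029

Base term: filing date + 25 years → 18 July 2024.
Clinical Review Extension: +1947 days → 16 November 2029.
Processing Delay Credit: +175 days → 10 May 2030.
Prosecution Delay Deduction: −340 days → 4 June 2029.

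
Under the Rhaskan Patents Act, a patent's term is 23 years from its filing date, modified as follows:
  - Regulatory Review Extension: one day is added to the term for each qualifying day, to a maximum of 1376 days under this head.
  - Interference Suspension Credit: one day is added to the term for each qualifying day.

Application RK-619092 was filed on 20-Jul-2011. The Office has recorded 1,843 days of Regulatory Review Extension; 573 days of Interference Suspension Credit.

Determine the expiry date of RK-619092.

Base term: filing date + 23 years → 20 July 2034.
Regulatory Review Extension: 1843 days claimed exceeds the 1376-day cap, so +1376 days → 26 April 2038.
Interference Suspension Credit: +573 days → 20 November 2039.

2039-11-20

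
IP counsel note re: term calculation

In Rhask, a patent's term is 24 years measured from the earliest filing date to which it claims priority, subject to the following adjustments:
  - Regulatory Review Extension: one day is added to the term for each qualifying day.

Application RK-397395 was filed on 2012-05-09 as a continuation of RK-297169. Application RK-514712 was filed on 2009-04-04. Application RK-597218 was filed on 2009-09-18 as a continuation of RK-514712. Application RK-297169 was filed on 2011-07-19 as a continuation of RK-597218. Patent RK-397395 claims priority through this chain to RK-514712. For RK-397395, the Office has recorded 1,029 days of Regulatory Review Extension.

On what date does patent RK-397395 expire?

Earliest priority filing: 4 April 2009.
Base term: 4 April 2009 + 24 years → 4 April 2033.
Regulatory Review Extension: +1029 days → 28 January 2036.

2036-01-28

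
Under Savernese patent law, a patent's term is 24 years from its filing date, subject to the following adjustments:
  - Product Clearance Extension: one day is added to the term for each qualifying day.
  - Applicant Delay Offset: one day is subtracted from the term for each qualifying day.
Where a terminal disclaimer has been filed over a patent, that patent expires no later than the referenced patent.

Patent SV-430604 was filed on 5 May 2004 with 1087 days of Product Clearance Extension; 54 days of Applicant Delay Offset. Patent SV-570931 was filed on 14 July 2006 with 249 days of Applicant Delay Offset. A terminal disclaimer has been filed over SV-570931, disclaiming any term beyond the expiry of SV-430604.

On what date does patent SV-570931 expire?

Natural term of SV-570931:
  Base: filing + 24 years → 14 July 2030.
  Applicant Delay Offset: −249 days → 7 November 2029.
Expiry of referenced patent SV-430604:
  Base: filing + 24 years → 5 May 2028.
  Product Clearance Extension: +1087 days → 27 April 2031.
  Applicant Delay Offset: −54 days → 4 March 2031.
Terminal disclaimer: SV-570931 expires on the earlier of 7 November 2029 and 4 March 2031.

November 7, 2029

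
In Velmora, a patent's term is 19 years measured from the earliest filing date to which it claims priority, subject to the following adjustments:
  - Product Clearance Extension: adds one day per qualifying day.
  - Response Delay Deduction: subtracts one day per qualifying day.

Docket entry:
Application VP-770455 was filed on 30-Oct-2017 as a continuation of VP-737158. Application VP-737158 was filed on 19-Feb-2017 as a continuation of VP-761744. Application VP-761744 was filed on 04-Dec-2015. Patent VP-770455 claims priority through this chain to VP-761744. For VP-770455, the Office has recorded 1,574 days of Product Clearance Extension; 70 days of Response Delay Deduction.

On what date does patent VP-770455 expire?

2039-01-16

Earliest priority filing: 4 December 2015.
Base term: 4 December 2015 + 19 years → 4 December 2034.
Product Clearance Extension: +1574 days → 27 March 2039.
Response Delay Deduction: −70 days → 16 January 2039.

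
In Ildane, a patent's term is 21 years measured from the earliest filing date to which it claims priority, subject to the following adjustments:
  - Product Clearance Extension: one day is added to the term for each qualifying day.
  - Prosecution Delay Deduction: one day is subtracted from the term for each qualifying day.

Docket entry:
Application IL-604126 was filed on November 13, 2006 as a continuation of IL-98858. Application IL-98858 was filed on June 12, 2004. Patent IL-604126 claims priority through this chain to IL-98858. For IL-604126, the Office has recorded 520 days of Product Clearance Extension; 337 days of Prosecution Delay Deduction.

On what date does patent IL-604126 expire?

2025-12-12

Earliest priority filing: 12 June 2004.
Base term: 12 June 2004 + 21 years → 12 June 2025.
Product Clearance Extension: +520 days → 14 November 2026.
Prosecution Delay Deduction: −337 days → 12 December 2025.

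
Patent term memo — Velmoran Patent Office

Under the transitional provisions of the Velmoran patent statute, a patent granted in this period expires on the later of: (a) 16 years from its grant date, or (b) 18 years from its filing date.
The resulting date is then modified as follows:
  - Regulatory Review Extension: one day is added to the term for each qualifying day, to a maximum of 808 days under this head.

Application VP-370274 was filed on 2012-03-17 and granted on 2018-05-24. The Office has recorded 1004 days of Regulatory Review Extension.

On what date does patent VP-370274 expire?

2036-08-09

(a) grant + 16 years → 24 May 2034.
(b) filing + 18 years → 17 March 2030.
Later of the two: 24 May 2034.
Regulatory Review Extension: 1004 days claimed exceeds the 808-day cap, so +808 days → 9 August 2036.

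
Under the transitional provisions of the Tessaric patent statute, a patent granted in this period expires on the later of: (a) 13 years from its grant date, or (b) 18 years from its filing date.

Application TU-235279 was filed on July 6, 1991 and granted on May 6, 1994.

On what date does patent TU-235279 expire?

(a) grant + 13 years → 6 May 2007.
(b) filing + 18 years → 6 July 2009.
Later of the two: 6 July 2009.

July 6, 2009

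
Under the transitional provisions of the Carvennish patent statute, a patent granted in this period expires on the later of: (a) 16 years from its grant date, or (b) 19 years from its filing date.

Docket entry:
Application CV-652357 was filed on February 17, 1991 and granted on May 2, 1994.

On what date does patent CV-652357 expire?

2010-05-02

(a) grant + 16 years → 2 May 2010.
(b) filing + 19 years → 17 February 2010.
Later of the two: 2 May 2010.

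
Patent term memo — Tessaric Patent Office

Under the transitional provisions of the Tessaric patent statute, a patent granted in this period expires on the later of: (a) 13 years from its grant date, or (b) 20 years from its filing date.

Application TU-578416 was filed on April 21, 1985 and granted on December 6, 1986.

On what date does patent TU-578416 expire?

(a) grant + 13 years → 6 December 1999.
(b) filing + 20 years → 21 April 2005.
Later of the two: 21 April 2005.

2005-04-21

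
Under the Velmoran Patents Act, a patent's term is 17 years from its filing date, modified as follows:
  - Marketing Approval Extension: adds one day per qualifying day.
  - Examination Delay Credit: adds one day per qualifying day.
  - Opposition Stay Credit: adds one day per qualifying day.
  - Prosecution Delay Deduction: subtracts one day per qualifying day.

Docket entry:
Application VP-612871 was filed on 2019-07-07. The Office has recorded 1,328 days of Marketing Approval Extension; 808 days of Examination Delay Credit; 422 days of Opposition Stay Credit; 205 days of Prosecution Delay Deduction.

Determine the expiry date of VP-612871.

Base term: filing date + 17 years → 7 July 2036.
Marketing Approval Extension: +1328 days → 25 February 2040.
Examination Delay Credit: +808 days → 13 May 2042.
Opposition Stay Credit: +422 days → 9 July 2043.
Prosecution Delay Deduction: −205 days → 16 December 2042.

December 16, 2042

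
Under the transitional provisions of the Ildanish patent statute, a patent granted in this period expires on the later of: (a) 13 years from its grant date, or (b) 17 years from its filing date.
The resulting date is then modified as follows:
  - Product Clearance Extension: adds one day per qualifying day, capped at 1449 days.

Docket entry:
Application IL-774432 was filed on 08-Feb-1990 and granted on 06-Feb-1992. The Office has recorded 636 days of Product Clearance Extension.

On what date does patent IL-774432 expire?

(a) grant + 13 years → 6 February 2005.
(b) filing + 17 years → 8 February 2007.
Later of the two: 8 February 2007.
Product Clearance Extension: 636 days (within the 1449-day cap) → +636 days → 5 November 2008.

November 5, 2008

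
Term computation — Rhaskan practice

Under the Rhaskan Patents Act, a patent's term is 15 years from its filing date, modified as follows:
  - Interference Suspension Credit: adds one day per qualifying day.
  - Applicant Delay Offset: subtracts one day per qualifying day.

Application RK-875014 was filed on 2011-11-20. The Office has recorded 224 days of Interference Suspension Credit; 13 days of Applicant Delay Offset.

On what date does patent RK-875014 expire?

Base term: filing date + 15 years → 20 November 2026.
Interference Suspension Credit: +224 days → 2 July 2027.
Applicant Delay Offset: −13 days → 19 June 2027.

2027-06-19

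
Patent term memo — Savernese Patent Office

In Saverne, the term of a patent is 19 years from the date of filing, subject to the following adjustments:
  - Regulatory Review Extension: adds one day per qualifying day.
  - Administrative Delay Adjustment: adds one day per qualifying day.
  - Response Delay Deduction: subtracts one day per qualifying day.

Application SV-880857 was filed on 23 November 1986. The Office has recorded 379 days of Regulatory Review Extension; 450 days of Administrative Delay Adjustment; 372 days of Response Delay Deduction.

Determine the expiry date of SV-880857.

Base term: filing date + 19 years → 23 November 2005.
Regulatory Review Extension: +379 days → 7 December 2006.
Administrative Delay Adjustment: +450 days → 1 March 2008.
Response Delay Deduction: −372 days → 23 February 2007.

2007-02-23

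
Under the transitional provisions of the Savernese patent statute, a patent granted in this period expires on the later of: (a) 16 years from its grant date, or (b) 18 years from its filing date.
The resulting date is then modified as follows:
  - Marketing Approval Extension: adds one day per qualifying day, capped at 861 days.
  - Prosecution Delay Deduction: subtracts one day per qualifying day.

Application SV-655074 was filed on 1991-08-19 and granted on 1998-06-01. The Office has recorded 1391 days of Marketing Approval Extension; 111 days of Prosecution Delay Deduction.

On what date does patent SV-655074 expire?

(a) grant + 16 years → 1 June 2014.
(b) filing + 18 years → 19 August 2009.
Later of the two: 1 June 2014.
Marketing Approval Extension: 1391 days claimed exceeds the 861-day cap, so +861 days → 9 October 2016.
Prosecution Delay Deduction: −111 days → 20 June 2016.

2016-06-20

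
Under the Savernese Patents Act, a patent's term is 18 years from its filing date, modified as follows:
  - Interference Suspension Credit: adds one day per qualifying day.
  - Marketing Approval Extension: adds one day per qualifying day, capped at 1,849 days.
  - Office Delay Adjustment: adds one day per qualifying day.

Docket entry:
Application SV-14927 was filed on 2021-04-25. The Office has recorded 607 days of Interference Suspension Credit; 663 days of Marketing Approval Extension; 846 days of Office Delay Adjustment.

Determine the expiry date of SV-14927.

Base term: filing date + 18 years → 25 April 2039.
Interference Suspension Credit: +607 days → 22 December 2040.
Marketing Approval Extension: 663 days (within the 1849-day cap) → +663 days → 16 October 2042.
Office Delay Adjustment: +846 days → 8 February 2045.

2045-02-08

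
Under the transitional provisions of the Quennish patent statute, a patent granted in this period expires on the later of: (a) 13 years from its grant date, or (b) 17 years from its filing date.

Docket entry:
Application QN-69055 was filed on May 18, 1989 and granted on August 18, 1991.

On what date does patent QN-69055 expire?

(a) grant + 13 years → 18 August 2004.
(b) filing + 17 years → 18 May 2006.
Later of the two: 18 May 2006.

2006-05-18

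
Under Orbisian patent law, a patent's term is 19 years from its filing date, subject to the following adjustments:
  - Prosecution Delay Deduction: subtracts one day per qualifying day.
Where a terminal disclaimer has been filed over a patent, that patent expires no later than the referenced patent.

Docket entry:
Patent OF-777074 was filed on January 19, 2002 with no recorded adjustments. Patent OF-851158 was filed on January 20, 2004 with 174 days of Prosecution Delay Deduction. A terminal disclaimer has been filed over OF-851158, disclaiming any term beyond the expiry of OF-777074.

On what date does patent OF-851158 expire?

January 19, 2021

Natural term of OF-851158:
  Base: filing + 19 years → 20 January 2023.
  Prosecution Delay Deduction: −174 days → 30 July 2022.
Expiry of referenced patent OF-777074:
  Base: filing + 19 years → 19 January 2021.
Terminal disclaimer: OF-851158 expires on the earlier of 30 July 2022 and 19 January 2021.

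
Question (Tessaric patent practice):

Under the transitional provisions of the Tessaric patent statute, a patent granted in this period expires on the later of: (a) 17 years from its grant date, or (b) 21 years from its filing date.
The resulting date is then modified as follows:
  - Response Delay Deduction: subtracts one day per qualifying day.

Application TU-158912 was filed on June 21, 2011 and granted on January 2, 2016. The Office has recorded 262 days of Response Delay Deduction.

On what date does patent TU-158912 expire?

(a) grant + 17 years → 2 January 2033.
(b) filing + 21 years → 21 June 2032.
Later of the two: 2 January 2033.
Response Delay Deduction: −262 days → 15 April 2032.

2032-04-15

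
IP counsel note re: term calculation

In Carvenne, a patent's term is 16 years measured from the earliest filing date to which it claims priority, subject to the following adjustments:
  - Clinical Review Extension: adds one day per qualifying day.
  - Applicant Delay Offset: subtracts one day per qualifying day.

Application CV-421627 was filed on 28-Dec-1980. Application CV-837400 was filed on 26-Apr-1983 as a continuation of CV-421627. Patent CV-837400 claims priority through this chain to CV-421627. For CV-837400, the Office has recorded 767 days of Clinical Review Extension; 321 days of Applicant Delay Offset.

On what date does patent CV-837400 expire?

1998-03-19

Earliest priority filing: 28 December 1980.
Base term: 28 December 1980 + 16 years → 28 December 1996.
Clinical Review Extension: +767 days → 3 February 1999.
Applicant Delay Offset: −321 days → 19 March 1998.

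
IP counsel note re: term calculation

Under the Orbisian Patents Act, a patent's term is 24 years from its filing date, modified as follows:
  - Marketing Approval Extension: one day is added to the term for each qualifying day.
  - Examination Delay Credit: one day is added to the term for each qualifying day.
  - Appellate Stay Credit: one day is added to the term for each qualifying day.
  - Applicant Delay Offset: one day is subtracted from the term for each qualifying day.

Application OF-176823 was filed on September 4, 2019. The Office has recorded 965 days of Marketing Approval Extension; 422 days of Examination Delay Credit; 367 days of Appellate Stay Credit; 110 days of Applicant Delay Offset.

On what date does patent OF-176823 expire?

Base term: filing date + 24 years → 4 September 2043.
Marketing Approval Extension: +965 days → 26 April 2046.
Examination Delay Credit: +422 days → 22 June 2047.
Appellate Stay Credit: +367 days → 23 June 2048.
Applicant Delay Offset: −110 days → 5 March 2048.

March 5, 2048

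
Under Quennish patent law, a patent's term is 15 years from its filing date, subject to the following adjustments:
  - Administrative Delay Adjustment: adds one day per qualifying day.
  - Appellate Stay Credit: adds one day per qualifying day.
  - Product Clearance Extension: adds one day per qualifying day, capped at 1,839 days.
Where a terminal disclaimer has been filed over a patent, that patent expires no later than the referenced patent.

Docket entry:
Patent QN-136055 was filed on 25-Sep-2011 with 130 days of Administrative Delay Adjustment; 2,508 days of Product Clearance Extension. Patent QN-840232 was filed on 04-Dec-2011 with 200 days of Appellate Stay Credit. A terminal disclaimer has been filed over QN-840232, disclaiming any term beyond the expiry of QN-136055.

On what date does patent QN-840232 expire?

2027-06-22

Natural term of QN-840232:
  Base: filing + 15 years → 4 December 2026.
  Appellate Stay Credit: +200 days → 22 June 2027.
Expiry of referenced patent QN-136055:
  Base: filing + 15 years → 25 September 2026.
  Administrative Delay Adjustment: +130 days → 2 February 2027.
  Product Clearance Extension: 2508 days claimed exceeds the 1839-day cap, so +1839 days → 15 February 2032.
Terminal disclaimer: QN-840232 expires on the earlier of 22 June 2027 and 15 February 2032.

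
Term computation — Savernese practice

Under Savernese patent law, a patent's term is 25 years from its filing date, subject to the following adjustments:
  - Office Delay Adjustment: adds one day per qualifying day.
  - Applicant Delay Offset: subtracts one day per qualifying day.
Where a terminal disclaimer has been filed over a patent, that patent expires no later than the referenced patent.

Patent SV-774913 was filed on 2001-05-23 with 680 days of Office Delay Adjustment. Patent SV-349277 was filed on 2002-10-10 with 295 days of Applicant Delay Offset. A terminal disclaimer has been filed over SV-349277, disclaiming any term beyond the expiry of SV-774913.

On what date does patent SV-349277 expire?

Natural term of SV-349277:
  Base: filing + 25 years → 10 October 2027.
  Applicant Delay Offset: −295 days → 19 December 2026.
Expiry of referenced patent SV-774913:
  Base: filing + 25 years → 23 May 2026.
  Office Delay Adjustment: +680 days → 2 April 2028.
Terminal disclaimer: SV-349277 expires on the earlier of 19 December 2026 and 2 April 2028.

December 19, 2026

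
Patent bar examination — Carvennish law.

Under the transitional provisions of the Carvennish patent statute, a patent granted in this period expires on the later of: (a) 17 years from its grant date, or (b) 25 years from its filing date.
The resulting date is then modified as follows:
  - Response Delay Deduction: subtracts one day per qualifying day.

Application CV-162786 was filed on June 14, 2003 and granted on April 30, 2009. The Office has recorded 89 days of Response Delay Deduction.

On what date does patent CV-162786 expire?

(a) grant + 17 years → 30 April 2026.
(b) filing + 25 years → 14 June 2028.
Later of the two: 14 June 2028.
Response Delay Deduction: −89 days → 17 March 2028.

2028-03-17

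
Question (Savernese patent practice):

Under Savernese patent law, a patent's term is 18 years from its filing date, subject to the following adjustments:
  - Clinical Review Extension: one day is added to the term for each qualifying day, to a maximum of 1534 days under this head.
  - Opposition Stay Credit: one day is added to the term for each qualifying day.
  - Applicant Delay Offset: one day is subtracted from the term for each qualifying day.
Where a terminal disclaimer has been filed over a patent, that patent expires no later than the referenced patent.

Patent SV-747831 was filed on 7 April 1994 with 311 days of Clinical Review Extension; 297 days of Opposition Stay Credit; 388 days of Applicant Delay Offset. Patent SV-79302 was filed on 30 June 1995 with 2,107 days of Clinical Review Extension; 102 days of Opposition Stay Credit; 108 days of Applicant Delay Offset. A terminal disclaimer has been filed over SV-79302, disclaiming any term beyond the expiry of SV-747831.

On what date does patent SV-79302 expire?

Natural term of SV-79302:
  Base: filing + 18 years → 30 June 2013.
  Clinical Review Extension: 2107 days claimed exceeds the 1534-day cap, so +1534 days → 11 September 2017.
  Opposition Stay Credit: +102 days → 22 December 2017.
  Applicant Delay Offset: −108 days → 5 September 2017.
Expiry of referenced patent SV-747831:
  Base: filing + 18 years → 7 April 2012.
  Clinical Review Extension: 311 days (within the 1534-day cap) → +311 days → 12 February 2013.
  Opposition Stay Credit: +297 days → 6 December 2013.
  Applicant Delay Offset: −388 days → 13 November 2012.
Terminal disclaimer: SV-79302 expires on the earlier of 5 September 2017 and 13 November 2012.

2012-11-13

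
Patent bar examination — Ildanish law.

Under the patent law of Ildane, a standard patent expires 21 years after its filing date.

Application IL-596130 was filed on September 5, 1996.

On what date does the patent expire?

Filing date + 21 years → 5 September 2017.

September 5, 2017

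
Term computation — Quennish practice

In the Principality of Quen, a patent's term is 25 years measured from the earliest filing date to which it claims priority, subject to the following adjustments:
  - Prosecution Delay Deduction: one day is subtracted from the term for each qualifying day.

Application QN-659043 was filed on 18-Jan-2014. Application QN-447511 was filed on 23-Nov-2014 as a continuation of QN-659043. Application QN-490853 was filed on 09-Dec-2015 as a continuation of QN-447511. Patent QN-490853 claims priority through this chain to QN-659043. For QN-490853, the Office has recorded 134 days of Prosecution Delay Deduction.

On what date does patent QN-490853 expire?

September 6, 2038

Earliest priority filing: 18 January 2014.
Base term: 18 January 2014 + 25 years → 18 January 2039.
Prosecution Delay Deduction: −134 days → 6 September 2038.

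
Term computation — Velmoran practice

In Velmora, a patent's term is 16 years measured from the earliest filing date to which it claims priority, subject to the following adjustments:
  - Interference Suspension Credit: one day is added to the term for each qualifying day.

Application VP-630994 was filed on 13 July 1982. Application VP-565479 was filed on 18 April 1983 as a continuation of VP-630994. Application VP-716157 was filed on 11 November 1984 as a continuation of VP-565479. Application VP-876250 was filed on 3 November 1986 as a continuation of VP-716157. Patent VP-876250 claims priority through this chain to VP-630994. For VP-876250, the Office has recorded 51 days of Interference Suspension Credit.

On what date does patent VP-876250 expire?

Earliest priority filing: 13 July 1982.
Base term: 13 July 1982 + 16 years → 13 July 1998.
Interference Suspension Credit: +51 days → 2 September 1998.

September 2, 1998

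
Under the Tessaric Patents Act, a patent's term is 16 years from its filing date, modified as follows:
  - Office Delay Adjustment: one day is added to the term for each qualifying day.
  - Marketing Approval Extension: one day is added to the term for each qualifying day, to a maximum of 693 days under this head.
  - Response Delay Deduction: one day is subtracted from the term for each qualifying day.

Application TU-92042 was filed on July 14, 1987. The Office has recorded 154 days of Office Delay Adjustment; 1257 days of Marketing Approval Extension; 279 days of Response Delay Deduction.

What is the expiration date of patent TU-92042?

Base term: filing date + 16 years → 14 July 2003.
Office Delay Adjustment: +154 days → 15 December 2003.
Marketing Approval Extension: 1257 days claimed exceeds the 693-day cap, so +693 days → 7 November 2005.
Response Delay Deduction: −279 days → 1 February 2005.

2005-02-01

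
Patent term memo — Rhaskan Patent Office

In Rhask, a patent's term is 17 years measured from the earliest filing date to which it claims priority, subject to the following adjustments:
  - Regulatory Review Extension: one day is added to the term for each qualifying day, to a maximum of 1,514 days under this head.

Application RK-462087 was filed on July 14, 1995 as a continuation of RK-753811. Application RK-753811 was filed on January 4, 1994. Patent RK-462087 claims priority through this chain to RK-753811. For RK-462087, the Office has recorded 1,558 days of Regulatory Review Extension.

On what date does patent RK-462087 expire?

Earliest priority filing: 4 January 1994.
Base term: 4 January 1994 + 17 years → 4 January 2011.
Regulatory Review Extension: 1558 days claimed exceeds the 1514-day cap, so +1514 days → 26 February 2015.

February 26, 2015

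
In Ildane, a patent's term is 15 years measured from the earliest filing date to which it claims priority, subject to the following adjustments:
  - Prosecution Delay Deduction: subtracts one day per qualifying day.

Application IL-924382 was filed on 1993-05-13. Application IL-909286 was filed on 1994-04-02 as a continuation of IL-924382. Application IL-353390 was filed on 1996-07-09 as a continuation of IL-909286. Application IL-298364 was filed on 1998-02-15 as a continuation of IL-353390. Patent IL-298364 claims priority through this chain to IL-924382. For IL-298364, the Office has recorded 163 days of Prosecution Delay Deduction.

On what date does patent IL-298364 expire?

Earliest priority filing: 13 May 1993.
Base term: 13 May 1993 + 15 years → 13 May 2008.
Prosecution Delay Deduction: −163 days → 2 December 2007.

December 2, 2007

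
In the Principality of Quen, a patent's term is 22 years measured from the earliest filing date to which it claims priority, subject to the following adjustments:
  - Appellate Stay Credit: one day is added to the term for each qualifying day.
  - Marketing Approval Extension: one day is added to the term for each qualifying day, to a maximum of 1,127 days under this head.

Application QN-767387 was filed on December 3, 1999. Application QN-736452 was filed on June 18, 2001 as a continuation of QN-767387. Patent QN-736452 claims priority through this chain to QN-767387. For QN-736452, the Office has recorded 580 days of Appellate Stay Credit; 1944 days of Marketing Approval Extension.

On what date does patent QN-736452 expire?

Earliest priority filing: 3 December 1999.
Base term: 3 December 1999 + 22 years → 3 December 2021.
Appellate Stay Credit: +580 days → 6 July 2023.
Marketing Approval Extension: 1944 days claimed exceeds the 1127-day cap, so +1127 days → 6 August 2026.

2026-08-06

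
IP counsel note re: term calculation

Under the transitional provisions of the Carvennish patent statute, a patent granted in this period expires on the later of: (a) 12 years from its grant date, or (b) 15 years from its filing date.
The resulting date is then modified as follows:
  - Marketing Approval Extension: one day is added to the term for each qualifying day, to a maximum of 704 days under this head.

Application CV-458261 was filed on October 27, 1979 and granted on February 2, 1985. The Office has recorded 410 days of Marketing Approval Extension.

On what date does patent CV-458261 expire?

(a) grant + 12 years → 2 February 1997.
(b) filing + 15 years → 27 October 1994.
Later of the two: 2 February 1997.
Marketing Approval Extension: 410 days (within the 704-day cap) → +410 days → 19 March 1998.

March 19, 1998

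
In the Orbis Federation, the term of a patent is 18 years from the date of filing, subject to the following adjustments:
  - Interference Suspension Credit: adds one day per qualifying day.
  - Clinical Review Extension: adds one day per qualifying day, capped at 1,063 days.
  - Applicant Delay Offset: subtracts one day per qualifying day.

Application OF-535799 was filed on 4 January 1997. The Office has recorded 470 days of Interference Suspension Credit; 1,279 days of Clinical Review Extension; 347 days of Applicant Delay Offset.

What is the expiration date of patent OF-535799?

2018-04-04

Base term: filing date + 18 years → 4 January 2015.
Interference Suspension Credit: +470 days → 18 April 2016.
Clinical Review Extension: 1279 days claimed exceeds the 1063-day cap, so +1063 days → 17 March 2019.
Applicant Delay Offset: −347 days → 4 April 2018.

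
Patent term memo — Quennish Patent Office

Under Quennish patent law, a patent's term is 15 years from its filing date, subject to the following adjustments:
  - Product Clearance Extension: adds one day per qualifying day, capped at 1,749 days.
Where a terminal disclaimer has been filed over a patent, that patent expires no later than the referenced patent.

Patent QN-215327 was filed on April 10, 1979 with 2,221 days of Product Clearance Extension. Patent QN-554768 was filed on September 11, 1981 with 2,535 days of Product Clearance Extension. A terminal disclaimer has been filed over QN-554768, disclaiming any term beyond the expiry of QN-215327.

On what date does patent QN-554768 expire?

Natural term of QN-554768:
  Base: filing + 15 years → 11 September 1996.
  Product Clearance Extension: 2535 days claimed exceeds the 1749-day cap, so +1749 days → 26 June 2001.
Expiry of referenced patent QN-215327:
  Base: filing + 15 years → 10 April 1994.
  Product Clearance Extension: 2221 days claimed exceeds the 1749-day cap, so +1749 days → 23 January 1999.
Terminal disclaimer: QN-554768 expires on the earlier of 26 June 2001 and 23 January 1999.

1999-01-23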